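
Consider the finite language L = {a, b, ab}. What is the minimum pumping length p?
p = 3

For a finite language L, the pumping lemma holds vacuously if p > max|s| for s ∈ L.

The longest string in L = {a, b, ab} has length 2.
If p = 3, then no string s ∈ L has |s| ≥ p, so the condition is vacuously true.

The minimum pumping length is p = 3.

Why no smaller p works: for any p ≤ 2, the longest string s ∈ L has |s| = 2 ≥ p, so it would
have to be pumpable; but pumping up (i = 2, 3, ...) produces ever longer strings, which cannot all lie in the
finite language L. So the pumping property fails for every p ≤ 2.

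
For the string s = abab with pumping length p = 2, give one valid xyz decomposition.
x = '', y = 'a', z = 'bab'

For s = abab and p = 2, one valid decomposition is:
- x = '' (length 0)
- y = 'a' (length 1)
- z = 'bab' (length 3)

Verification:
- xyz = '' + 'a' + 'bab' = abab ✓
- |xy| = 1 ≤ 2 ✓
- |y| = 1 > 0 ✓

All pumping lemma constraints are satisfied.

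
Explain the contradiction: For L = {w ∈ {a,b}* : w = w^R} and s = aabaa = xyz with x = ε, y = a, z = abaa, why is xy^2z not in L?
xy²z = aaabaa ∉ L

Pumping with i = 2 replaces y = a by y² = aa:
- Original: s = xyz = aabaa; aabaa reversed is aabaa, the same string, so it is a palindrome and is in L
- Pumped: xy²z = ε · aa · abaa = aaabaa
- aaabaa reversed is aabaaa ≠ aaabaa, so it is not a palindrome and is not in L

The pumping lemma would require xy²z ∈ L, so this decomposition yields a contradiction.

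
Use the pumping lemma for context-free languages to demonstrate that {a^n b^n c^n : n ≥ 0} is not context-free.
Assume for contradiction that L is context-free, and let p ≥ 1 be the pumping length given by the pumping lemma for CFLs.
Choose s = a^p b^p c^p. Then s ∈ L and |s| = 3p ≥ p.
By the CFL pumping lemma, s = uvxyz for some u, v, x, y, z with |vxy| ≤ p, |vy| ≥ 1, and uv^i xy^i z ∈ L for every i ≥ 0.

Because |vxy| ≤ p, the window vxy cannot contain both an a and a c: any substring of s containing both must include the entire block b^p plus at least one a and one c, so it has length ≥ p + 2 > p.
Hence at least one of the letters a, c does not occur in vy at all.

Take i = 0: the string uxz is obtained from s by deleting |vy| ≥ 1 symbols, so |uxz| = 3p − |vy| < 3p.
But the letter (a or c) that does not occur in vy still occurs exactly p times in uxz. Every string of L with exactly p copies of some letter is a^p b^p c^p, of length 3p. Since |uxz| < 3p, uxz ∉ L.

This contradicts the CFL pumping lemma, which requires uv^i xy^i z ∈ L for all i ≥ 0.
Hence L = {a^n b^n c^n : n ≥ 0} is not context-free. ∎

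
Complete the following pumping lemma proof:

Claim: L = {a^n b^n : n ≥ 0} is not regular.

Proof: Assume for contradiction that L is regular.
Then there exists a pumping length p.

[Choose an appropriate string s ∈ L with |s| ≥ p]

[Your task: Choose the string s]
s = a^p b^p

This string is in L (has equal a's and b's) and has length 2p ≥ p.
Any decomposition xyz with |xy| ≤ p means y consists only of a's,
so pumping will unbalance the counts.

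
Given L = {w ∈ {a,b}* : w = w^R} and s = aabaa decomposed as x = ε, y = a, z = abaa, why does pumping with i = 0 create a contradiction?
xy⁰z = abaa ∉ L

Pumping with i = 0 replaces y = a by y⁰ = ε:
- Original: s = xyz = aabaa; aabaa reversed is aabaa, the same string, so it is a palindrome and is in L
- Pumped: xy⁰z = ε · ε · abaa = abaa
- abaa reversed is aaba ≠ abaa, so it is not a palindrome and is not in L

The pumping lemma would require xy⁰z ∈ L, so this decomposition yields a contradiction.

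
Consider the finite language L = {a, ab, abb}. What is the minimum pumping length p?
p = 4

For a finite language L, the pumping lemma holds vacuously if p > max|s| for s ∈ L.

The longest string in L = {a, ab, abb} has length 3.
If p = 4, then no string s ∈ L has |s| ≥ p, so the condition is vacuously true.

The minimum pumping length is p = 4.

Why no smaller p works: for any p ≤ 3, the longest string s ∈ L has |s| = 3 ≥ p, so it would
have to be pumpable; but pumping up (i = 2, 3, ...) produces ever longer strings, which cannot all lie in the
finite language L. So the pumping property fails for every p ≤ 3.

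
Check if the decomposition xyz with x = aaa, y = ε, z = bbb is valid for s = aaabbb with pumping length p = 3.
Violated: |y| > 0

The decomposition x = aaa, y = ε, z = bbb for s = aaabbb with p = 3
violates the constraint: |y| > 0

|y| = 0, but the pumping lemma requires |y| > 0 (y must be non-empty).

Pumping lemma constraints:
1. xyz = s (decomposition is valid)
2. |xy| ≤ p
3. |y| > 0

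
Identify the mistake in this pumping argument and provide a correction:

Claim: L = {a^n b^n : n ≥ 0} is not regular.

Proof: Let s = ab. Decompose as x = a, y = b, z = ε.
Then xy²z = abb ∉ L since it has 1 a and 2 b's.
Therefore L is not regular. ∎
Error: The string s = ab might be shorter than the pumping length p.

Correction: Choose s = a^p b^p to ensure |s| ≥ p. Also, the decomposition is wrong: with |xy| ≤ p, y cannot include b's when s starts with p a's.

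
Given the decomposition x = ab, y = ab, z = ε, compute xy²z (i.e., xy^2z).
ababab

Given x = 'ab', y = 'ab', z = '' and i = 2:

xy^2z = x + y·y·...·y (2 times) + z
       = 'ab' + 'ab'^2 + ''
       = 'ab' + 'abab' + ''
       = 'ababab'

The pumped string is 'ababab' with length 6.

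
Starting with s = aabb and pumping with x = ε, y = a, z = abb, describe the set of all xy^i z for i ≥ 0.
{xy^i z : i ≥ 0} = {a^(i+1) b^2 : i ≥ 0} = {abb, aabb, aaabb, ...}

With x = ε, y = a, z = abb: Starting with aabb and pumping the first 'a' (z = abb keeps the second 'a'), we get strings with i+1 a's followed by 2 b's for i = 0, 1, 2, ...; note bb is not produced because z always contributes one a.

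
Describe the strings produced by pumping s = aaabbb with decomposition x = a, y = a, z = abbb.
{xy^i z : i ≥ 0} = {a^(2+i) b^3 : i ≥ 0} = {aabbb, aaabbb, aaaabbb, ...}

With x = a, y = a, z = abbb: Starting with aaabbb and pumping the second 'a', we get strings with 2+i a's followed by 3 b's for i = 0, 1, 2, ...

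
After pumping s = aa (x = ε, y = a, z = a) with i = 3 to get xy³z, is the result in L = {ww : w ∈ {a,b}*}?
Yes

xy³z = ε · aaa · a = aaaa.
aaaa splits into halves aa · aa, which are equal, so it is in L (w = aa).
(A single pumped string landing in L is not a contradiction by itself; a non-regularity proof needs some i for which xy^i z ∉ L, for every admissible decomposition.)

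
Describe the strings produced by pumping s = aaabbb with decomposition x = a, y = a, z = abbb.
{xy^i z : i ≥ 0} = {a^(2+i) b^3 : i ≥ 0} = {aabbb, aaabbb, aaaabbb, ...}

With x = a, y = a, z = abbb: Starting with aaabbb and pumping the second 'a', we get strings with 2+i a's followed by 3 b's for i = 0, 1, 2, ...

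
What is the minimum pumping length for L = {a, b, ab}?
p = 3

For a finite language L, the pumping lemma holds vacuously if p > max|s| for s ∈ L.

The longest string in L = {a, b, ab} has length 2.
If p = 3, then no string s ∈ L has |s| ≥ p, so the condition is vacuously true.

The minimum pumping length is p = 3.

Why no smaller p works: for any p ≤ 2, the longest string s ∈ L has |s| = 2 ≥ p, so it would
have to be pumpable; but pumping up (i = 2, 3, ...) produces ever longer strings, which cannot all lie in the
finite language L. So the pumping property fails for every p ≤ 2.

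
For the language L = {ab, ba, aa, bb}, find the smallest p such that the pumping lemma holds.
p = 3

For a finite language L, the pumping lemma holds vacuously if p > max|s| for s ∈ L.

The longest string in L = {ab, ba, aa, bb} has length 2.
If p = 3, then no string s ∈ L has |s| ≥ p, so the condition is vacuously true.

The minimum pumping length is p = 3.

Why no smaller p works: for any p ≤ 2, the longest string s ∈ L has |s| = 2 ≥ p, so it would
have to be pumpable; but pumping up (i = 2, 3, ...) produces ever longer strings, which cannot all lie in the
finite language L. So the pumping property fails for every p ≤ 2.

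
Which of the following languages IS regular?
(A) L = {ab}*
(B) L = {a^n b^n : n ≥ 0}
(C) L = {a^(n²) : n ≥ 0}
(A) {ab}*

(A) L = {ab}* is regular.

This can be recognized by a finite automaton (DFA/NFA).
Regular expressions like {ab}* define regular languages.

The other choices are not regular:
- {a^(n²) : n ≥ 0}: After pumping, length is no longer a perfect square
- {a^n b^n : n ≥ 0}: After pumping, the number of a's and b's become unequal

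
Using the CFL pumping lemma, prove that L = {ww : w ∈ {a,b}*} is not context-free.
Assume for contradiction that L is context-free, and let p ≥ 1 be the pumping length given by the pumping lemma for CFLs.
Choose s = a^p b^p a^p b^p. Then s ∈ L (take w = a^p b^p) and |s| = 4p ≥ p.
By the CFL pumping lemma, s = uvxyz for some u, v, x, y, z with |vxy| ≤ p, |vy| ≥ 1, and uv^i xy^i z ∈ L for every i ≥ 0.

Write s as four blocks A₁ B₁ A₂ B₂ with A₁ = A₂ = a^p and B₁ = B₂ = b^p. Since |vxy| ≤ p, the window vxy lies inside at most two adjacent blocks. Take i = 0 and let t = uxz, so |t| = 4p − |vy| with 1 ≤ |vy| ≤ p. If |t| is odd, t ∉ L immediately, so assume |vy| is even (hence |vy| ≥ 2) and |t|/2 = 2p − |vy|/2, which satisfies p ≤ |t|/2 ≤ 2p − 1.

Case 1 (vxy inside A₁B₁): t = a^(p−j) b^(p−l) a^p b^p with j + l = |vy|. The second half of t has length < 2p, so it is a suffix of the trailing a^p b^p and ends in b; the first half is a^(p−j) b^(p−l) a^((j+l)/2), which ends in a because (j+l)/2 ≥ 1. The halves differ, so t ∉ L.

Case 2 (vxy inside B₁A₂, straddling the middle): t = a^p b^(p−j) a^(p−l) b^p with j + l = |vy|. If t = ww, then w is a prefix of t of length ≥ p, so w begins with a^p; and w is a suffix of t of length ≥ p, so w ends with b^p. That forces |w| ≥ 2p, contradicting |w| = |t|/2 ≤ 2p − 1. So t ∉ L.

Case 3 (vxy inside A₂B₂): t = a^p b^p a^(p−j) b^(p−l) with j + l = |vy|. The first half of t is a prefix of a^p b^p, so it begins with a; the second half is b^((j+l)/2) a^(p−j) b^(p−l), which begins with b. The halves differ, so t ∉ L.

In every case uv⁰xy⁰z = uxz ∉ L.

This contradicts the CFL pumping lemma, which requires uv^i xy^i z ∈ L for all i ≥ 0.
Hence L = {ww : w ∈ {a,b}*} is not context-free. ∎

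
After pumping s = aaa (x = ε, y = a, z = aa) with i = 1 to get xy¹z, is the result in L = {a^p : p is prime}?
Yes

xy¹z = ε · a · aa = aaa.
aaa has length 3, which is prime, so it is in L.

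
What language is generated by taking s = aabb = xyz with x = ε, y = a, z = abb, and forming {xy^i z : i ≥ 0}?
{xy^i z : i ≥ 0} = {a^(i+1) b^2 : i ≥ 0} = {abb, aabb, aaabb, ...}

With x = ε, y = a, z = abb: Starting with aabb and pumping the first 'a' (z = abb keeps the second 'a'), we get strings with i+1 a's followed by 2 b's for i = 0, 1, 2, ...; note bb is not produced because z always contributes one a.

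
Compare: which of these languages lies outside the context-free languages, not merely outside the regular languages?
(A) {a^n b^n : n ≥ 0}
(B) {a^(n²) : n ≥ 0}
(B) {a^(n²) : n ≥ 0}

(B) {a^(n²) : n ≥ 0} requires the CFL pumping lemma.

- {a^n b^n : n ≥ 0} is context-free (but not regular)
  • Can be shown non-regular with the regular pumping lemma
  • After pumping, the number of a's and b's become unequal

- {a^(n²) : n ≥ 0} is NOT context-free
  • Requires the CFL pumping lemma to prove
  • Gaps between squares grow unboundedly

The CFL pumping lemma is "stronger" in that it can prove non-membership
in the larger class of context-free languages.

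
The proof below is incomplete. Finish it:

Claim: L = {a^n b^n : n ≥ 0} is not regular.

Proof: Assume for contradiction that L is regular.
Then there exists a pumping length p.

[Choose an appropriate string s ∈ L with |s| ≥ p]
s = a^p b^p

This string is in L (has equal a's and b's) and has length 2p ≥ p.
Any decomposition xyz with |xy| ≤ p means y consists only of a's,
so pumping will unbalance the counts.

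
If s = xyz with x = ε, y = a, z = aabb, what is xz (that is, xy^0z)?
aabb

Given x = '', y = 'a', z = 'aabb' and i = 0:

xy^0z = x + y·y·...·y (0 times) + z
       = '' + 'a'^0 + 'aabb'
       = '' + '' + 'aabb'
       = 'aabb'

The pumped string is 'aabb' with length 4.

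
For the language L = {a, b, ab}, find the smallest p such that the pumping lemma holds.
p = 3

For a finite language L, the pumping lemma holds vacuously if p > max|s| for s ∈ L.

The longest string in L = {a, b, ab} has length 2.
If p = 3, then no string s ∈ L has |s| ≥ p, so the condition is vacuously true.

The minimum pumping length is p = 3.

Why no smaller p works: for any p ≤ 2, the longest string s ∈ L has |s| = 2 ≥ p, so it would
have to be pumpable; but pumping up (i = 2, 3, ...) produces ever longer strings, which cannot all lie in the
finite language L. So the pumping property fails for every p ≤ 2.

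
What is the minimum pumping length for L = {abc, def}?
p = 4

For a finite language L, the pumping lemma holds vacuously if p > max|s| for s ∈ L.

The longest string in L = {abc, def} has length 3.
If p = 4, then no string s ∈ L has |s| ≥ p, so the condition is vacuously true.

The minimum pumping length is p = 4.

Why no smaller p works: for any p ≤ 3, the longest string s ∈ L has |s| = 3 ≥ p, so it would
have to be pumpable; but pumping up (i = 2, 3, ...) produces ever longer strings, which cannot all lie in the
finite language L. So the pumping property fails for every p ≤ 3.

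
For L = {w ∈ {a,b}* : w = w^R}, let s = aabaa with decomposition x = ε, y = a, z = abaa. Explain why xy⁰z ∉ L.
xy⁰z = abaa ∉ L

Pumping with i = 0 replaces y = a by y⁰ = ε:
- Original: s = xyz = aabaa; aabaa reversed is aabaa, the same string, so it is a palindrome and is in L
- Pumped: xy⁰z = ε · ε · abaa = abaa
- abaa reversed is aaba ≠ abaa, so it is not a palindrome and is not in L

The pumping lemma would require xy⁰z ∈ L, so this decomposition yields a contradiction.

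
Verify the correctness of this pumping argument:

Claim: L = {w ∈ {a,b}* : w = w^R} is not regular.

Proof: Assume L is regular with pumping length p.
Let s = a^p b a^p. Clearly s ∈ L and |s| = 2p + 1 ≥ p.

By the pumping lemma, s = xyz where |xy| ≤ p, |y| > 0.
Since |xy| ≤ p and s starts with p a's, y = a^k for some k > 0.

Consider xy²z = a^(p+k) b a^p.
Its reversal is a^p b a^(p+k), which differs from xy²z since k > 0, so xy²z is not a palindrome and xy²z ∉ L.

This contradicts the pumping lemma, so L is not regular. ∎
The proof is correct.

This proof is valid because:
1. s = a^p b a^p is in L and is chosen in terms of p, so |s| ≥ p holds for every p
2. The decomposition analysis is correct: |xy| ≤ p forces y to lie inside the leading a's
3. The contradiction is valid: a^(p+k) b a^p has more a's before the b than after it, so it is not a palindrome
4. The conclusion follows logically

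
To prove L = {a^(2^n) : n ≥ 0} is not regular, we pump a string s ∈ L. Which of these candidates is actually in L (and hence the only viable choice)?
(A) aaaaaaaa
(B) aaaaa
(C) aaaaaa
(A) aaaaaaaa

The pumping lemma is applied to a string s that lies in L, so first check membership of each option:
- (A) aaaaaaaa has length 8 = 2^3, so it is in L ✓
- (B) aaaaa has length 5, strictly between 2^2 = 4 and 2^3 = 8, so it is not in L ✗
- (C) aaaaaa has length 6, strictly between 2^2 = 4 and 2^3 = 8, so it is not in L ✗

Only (A) aaaaaaaa is in L, so it is the only candidate that could play the role of s.
(In a complete proof one picks s in terms of the pumping length p so that |s| ≥ p is guaranteed; a fixed string like aaaaaaaa illustrates the shape of such an s.)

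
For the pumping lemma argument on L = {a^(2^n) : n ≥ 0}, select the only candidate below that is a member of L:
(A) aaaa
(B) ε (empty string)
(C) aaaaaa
(A) aaaa

The pumping lemma is applied to a string s that lies in L, so first check membership of each option:
- (A) aaaa has length 4 = 2^2, so it is in L ✓
- (B) ε has length 0, which is not a power of 2, so it is not in L ✗
- (C) aaaaaa has length 6, strictly between 2^2 = 4 and 2^3 = 8, so it is not in L ✗

Only (A) aaaa is in L, so it is the only candidate that could play the role of s.
(In a complete proof one picks s in terms of the pumping length p so that |s| ≥ p is guaranteed; a fixed string like aaaa illustrates the shape of such an s.)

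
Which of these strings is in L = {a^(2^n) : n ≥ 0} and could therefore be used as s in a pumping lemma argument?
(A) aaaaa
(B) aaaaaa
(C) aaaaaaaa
(C) aaaaaaaa

The pumping lemma is applied to a string s that lies in L, so first check membership of each option:
- (A) aaaaa has length 5, strictly between 2^2 = 4 and 2^3 = 8, so it is not in L ✗
- (B) aaaaaa has length 6, strictly between 2^2 = 4 and 2^3 = 8, so it is not in L ✗
- (C) aaaaaaaa has length 8 = 2^3, so it is in L ✓

Only (C) aaaaaaaa is in L, so it is the only candidate that could play the role of s.
(In a complete proof one picks s in terms of the pumping length p so that |s| ≥ p is guaranteed; a fixed string like aaaaaaaa illustrates the shape of such an s.)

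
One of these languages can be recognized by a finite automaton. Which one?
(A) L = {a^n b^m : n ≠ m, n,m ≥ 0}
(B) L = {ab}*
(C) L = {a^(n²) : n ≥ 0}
(B) {ab}*

(B) L = {ab}* is regular.

This can be recognized by a finite automaton (DFA/NFA).
Regular expressions like {ab}* define regular languages.

The other choices are not regular:
- {a^n b^m : n ≠ m, n,m ≥ 0}: After pumping a's, we can make n = m
- {a^(n²) : n ≥ 0}: After pumping, length is no longer a perfect square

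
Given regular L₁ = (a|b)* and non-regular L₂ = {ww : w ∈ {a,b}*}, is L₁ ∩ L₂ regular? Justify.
No — L₁ ∩ L₂ is not regular.

(a|b)* is all strings over {a,b}, so L₁ ∩ L₂ = {ww : w ∈ {a,b}*} = L₂ itself, which is not regular (pump s = a^p b a^p b).

Note that the bare facts "L₁ regular, L₂ non-regular" do not settle the question by themselves: the closure of regular languages under ∪, ∩, complement and difference applies only when BOTH operands are regular. With a non-regular operand the result can come out regular or non-regular depending on the specific languages, so one has to work out L₁ ∩ L₂ for this particular pair, as above.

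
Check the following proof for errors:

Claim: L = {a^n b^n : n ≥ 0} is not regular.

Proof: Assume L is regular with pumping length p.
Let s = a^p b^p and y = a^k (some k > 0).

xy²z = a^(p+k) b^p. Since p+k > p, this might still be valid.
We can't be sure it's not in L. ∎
The proof is INCORRECT.

Error: The conclusion is wrong.
xy²z = a^(p+k) b^p is definitely NOT in L because the number of a's (p+k) ≠ number of b's (p).
The proof incorrectly doubts what is actually a valid contradiction.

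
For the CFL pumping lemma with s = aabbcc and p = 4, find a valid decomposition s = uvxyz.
u='a', v='a', x='bb', y='c', z='c'

For s = aabbcc with pumping length p = 4:

One valid decomposition:
- u = 'a'
- v = 'a'
- x = 'bb'
- y = 'c'
- z = 'c'

Verification:
- uvxyz = 'a' + 'a' + 'bb' + 'c' + 'c' = aabbcc ✓
- |vxy| = |'abbc'| = 4 ≤ 4 ✓
- |vy| = |'ac'| = 2 > 0 ✓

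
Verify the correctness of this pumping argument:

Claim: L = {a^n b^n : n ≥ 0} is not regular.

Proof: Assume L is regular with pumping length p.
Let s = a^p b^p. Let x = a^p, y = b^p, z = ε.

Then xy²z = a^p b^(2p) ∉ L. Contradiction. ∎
The proof is INCORRECT.

Error: The decomposition violates |xy| ≤ p.
With x = a^p and y = b^p, we have |xy| = 2p > p.
The pumping lemma requires |xy| ≤ p, so y must be within the first p characters.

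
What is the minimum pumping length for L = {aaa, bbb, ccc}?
p = 4

For a finite language L, the pumping lemma holds vacuously if p > max|s| for s ∈ L.

The longest string in L = {aaa, bbb, ccc} has length 3.
If p = 4, then no string s ∈ L has |s| ≥ p, so the condition is vacuously true.

The minimum pumping length is p = 4.

Why no smaller p works: for any p ≤ 3, the longest string s ∈ L has |s| = 3 ≥ p, so it would
have to be pumpable; but pumping up (i = 2, 3, ...) produces ever longer strings, which cannot all lie in the
finite language L. So the pumping property fails for every p ≤ 3.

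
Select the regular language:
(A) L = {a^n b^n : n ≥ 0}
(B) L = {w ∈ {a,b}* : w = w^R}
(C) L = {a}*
(C) {a}*

(C) L = {a}* is regular.

This can be recognized by a finite automaton (DFA/NFA).
Regular expressions like {a}* define regular languages.

The other choices are not regular:
- {w ∈ {a,b}* : w = w^R}: After pumping, the string is no longer symmetric
- {a^n b^n : n ≥ 0}: After pumping, the number of a's and b's become unequal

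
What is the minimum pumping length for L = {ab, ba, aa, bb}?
p = 3

For a finite language L, the pumping lemma holds vacuously if p > max|s| for s ∈ L.

The longest string in L = {ab, ba, aa, bb} has length 2.
If p = 3, then no string s ∈ L has |s| ≥ p, so the condition is vacuously true.

The minimum pumping length is p = 3.

Why no smaller p works: for any p ≤ 2, the longest string s ∈ L has |s| = 2 ≥ p, so it would
have to be pumpable; but pumping up (i = 2, 3, ...) produces ever longer strings, which cannot all lie in the
finite language L. So the pumping property fails for every p ≤ 2.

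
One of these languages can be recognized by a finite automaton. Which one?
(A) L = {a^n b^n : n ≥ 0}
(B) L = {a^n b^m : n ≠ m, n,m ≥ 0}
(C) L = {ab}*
(C) {ab}*

(C) L = {ab}* is regular.

This can be recognized by a finite automaton (DFA/NFA).
Regular expressions like {ab}* define regular languages.

The other choices are not regular:
- {a^n b^n : n ≥ 0}: After pumping, the number of a's and b's become unequal
- {a^n b^m : n ≠ m, n,m ≥ 0}: After pumping a's, we can make n = m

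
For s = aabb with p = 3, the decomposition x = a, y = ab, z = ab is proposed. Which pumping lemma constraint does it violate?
Violated: xyz = s

The decomposition x = a, y = ab, z = ab for s = aabb with p = 3
violates the constraint: xyz = s

xyz = 'a' + 'ab' + 'ab' = 'aabab' ≠ 'aabb' = s. The decomposition doesn't reconstruct s.

Pumping lemma constraints:
1. xyz = s (decomposition is valid)
2. |xy| ≤ p
3. |y| > 0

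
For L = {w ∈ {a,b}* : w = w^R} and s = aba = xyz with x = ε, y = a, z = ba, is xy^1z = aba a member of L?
Yes

xy¹z = ε · a · ba = aba.
aba reversed is aba, the same string, so it is a palindrome and is in L.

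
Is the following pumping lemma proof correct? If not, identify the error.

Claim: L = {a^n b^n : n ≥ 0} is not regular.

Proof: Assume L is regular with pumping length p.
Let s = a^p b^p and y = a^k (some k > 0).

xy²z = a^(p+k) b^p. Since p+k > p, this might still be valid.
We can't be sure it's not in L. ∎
The proof is INCORRECT.

Error: The conclusion is wrong.
xy²z = a^(p+k) b^p is definitely NOT in L because the number of a's (p+k) ≠ number of b's (p).
The proof incorrectly doubts what is actually a valid contradiction.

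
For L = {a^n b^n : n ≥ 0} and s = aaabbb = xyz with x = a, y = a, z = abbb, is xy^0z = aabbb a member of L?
No

xy⁰z = a · ε · abbb = aabbb.
aabbb has 2 a's and 3 b's; 2 ≠ 3, so it is not in L.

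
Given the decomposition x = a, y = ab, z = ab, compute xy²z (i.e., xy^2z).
aababab

Given x = 'a', y = 'ab', z = 'ab' and i = 2:

xy^2z = x + y·y·...·y (2 times) + z
       = 'a' + 'ab'^2 + 'ab'
       = 'a' + 'abab' + 'ab'
       = 'aababab'

The pumped string is 'aababab' with length 7.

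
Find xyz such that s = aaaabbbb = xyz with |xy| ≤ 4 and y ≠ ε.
x = '', y = 'aaaa', z = 'bbbb'

For s = aaaabbbb and p = 4, one valid decomposition is:
- x = '' (length 0)
- y = 'aaaa' (length 4)
- z = 'bbbb' (length 4)

Verification:
- xyz = '' + 'aaaa' + 'bbbb' = aaaabbbb ✓
- |xy| = 4 ≤ 4 ✓
- |y| = 4 > 0 ✓

All pumping lemma constraints are satisfied.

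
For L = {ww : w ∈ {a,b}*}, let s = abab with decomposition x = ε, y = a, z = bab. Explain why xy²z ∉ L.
xy²z = aabab ∉ L

Pumping with i = 2 replaces y = a by y² = aa:
- Original: s = xyz = abab; abab splits into halves ab · ab, which are equal, so it is in L (w = ab)
- Pumped: xy²z = ε · aa · bab = aabab
- aabab has odd length 5, so it cannot be written as ww and is not in L

The pumping lemma would require xy²z ∈ L, so this decomposition yields a contradiction.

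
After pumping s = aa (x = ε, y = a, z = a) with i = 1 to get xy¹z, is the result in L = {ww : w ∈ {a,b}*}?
Yes

xy¹z = ε · a · a = aa.
aa splits into halves a · a, which are equal, so it is in L (w = a).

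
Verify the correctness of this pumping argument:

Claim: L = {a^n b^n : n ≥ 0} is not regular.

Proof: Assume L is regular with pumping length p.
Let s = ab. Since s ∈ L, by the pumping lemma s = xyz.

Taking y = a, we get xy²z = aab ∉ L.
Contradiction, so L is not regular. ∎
The proof is INCORRECT.

Error: The string s = ab may be shorter than p.
The pumping lemma only applies to strings with |s| ≥ p, and p is not under our control.
We must choose s in terms of p, e.g. s = a^p b^p, to ensure |s| ≥ p.
(The proof also fixes one particular y; a valid argument must handle every decomposition with |xy| ≤ p and |y| ≥ 1 — for s = a^p b^p this forces y = a^k, and then xy²z = a^(p+k) b^p ∉ L.)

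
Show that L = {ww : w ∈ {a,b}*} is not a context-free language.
Assume for contradiction that L is context-free, and let p ≥ 1 be the pumping length given by the pumping lemma for CFLs.
Choose s = a^p b^p a^p b^p. Then s ∈ L (take w = a^p b^p) and |s| = 4p ≥ p.
By the CFL pumping lemma, s = uvxyz for some u, v, x, y, z with |vxy| ≤ p, |vy| ≥ 1, and uv^i xy^i z ∈ L for every i ≥ 0.

Write s as four blocks A₁ B₁ A₂ B₂ with A₁ = A₂ = a^p and B₁ = B₂ = b^p. Since |vxy| ≤ p, the window vxy lies inside at most two adjacent blocks. Take i = 0 and let t = uxz, so |t| = 4p − |vy| with 1 ≤ |vy| ≤ p. If |t| is odd, t ∉ L immediately, so assume |vy| is even (hence |vy| ≥ 2) and |t|/2 = 2p − |vy|/2, which satisfies p ≤ |t|/2 ≤ 2p − 1.

Case 1 (vxy inside A₁B₁): t = a^(p−j) b^(p−l) a^p b^p with j + l = |vy|. The second half of t has length < 2p, so it is a suffix of the trailing a^p b^p and ends in b; the first half is a^(p−j) b^(p−l) a^((j+l)/2), which ends in a because (j+l)/2 ≥ 1. The halves differ, so t ∉ L.

Case 2 (vxy inside B₁A₂, straddling the middle): t = a^p b^(p−j) a^(p−l) b^p with j + l = |vy|. If t = ww, then w is a prefix of t of length ≥ p, so w begins with a^p; and w is a suffix of t of length ≥ p, so w ends with b^p. That forces |w| ≥ 2p, contradicting |w| = |t|/2 ≤ 2p − 1. So t ∉ L.

Case 3 (vxy inside A₂B₂): t = a^p b^p a^(p−j) b^(p−l) with j + l = |vy|. The first half of t is a prefix of a^p b^p, so it begins with a; the second half is b^((j+l)/2) a^(p−j) b^(p−l), which begins with b. The halves differ, so t ∉ L.

In every case uv⁰xy⁰z = uxz ∉ L.

This contradicts the CFL pumping lemma, which requires uv^i xy^i z ∈ L for all i ≥ 0.
Hence L = {ww : w ∈ {a,b}*} is not context-free. ∎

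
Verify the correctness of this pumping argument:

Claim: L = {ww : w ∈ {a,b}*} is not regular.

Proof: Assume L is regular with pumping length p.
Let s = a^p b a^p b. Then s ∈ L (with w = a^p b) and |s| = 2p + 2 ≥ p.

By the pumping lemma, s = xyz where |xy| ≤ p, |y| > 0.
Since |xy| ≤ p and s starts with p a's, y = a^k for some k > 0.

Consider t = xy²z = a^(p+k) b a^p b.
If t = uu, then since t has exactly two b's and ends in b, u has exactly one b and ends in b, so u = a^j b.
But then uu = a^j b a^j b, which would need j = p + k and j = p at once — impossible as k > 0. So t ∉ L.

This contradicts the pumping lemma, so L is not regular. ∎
The proof is correct.

This proof is valid because:
1. s = a^p b a^p b is in L and is chosen in terms of p, so |s| ≥ p holds for every p
2. The decomposition analysis is correct: |xy| ≤ p forces y to lie inside the leading a's
3. The contradiction is valid: the argument shows a^(p+k) b a^p b cannot be split into two equal halves
4. The conclusion follows logically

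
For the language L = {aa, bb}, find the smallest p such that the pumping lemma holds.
p = 3

For a finite language L, the pumping lemma holds vacuously if p > max|s| for s ∈ L.

The longest string in L = {aa, bb} has length 2.
If p = 3, then no string s ∈ L has |s| ≥ p, so the condition is vacuously true.

The minimum pumping length is p = 3.

Why no smaller p works: for any p ≤ 2, the longest string s ∈ L has |s| = 2 ≥ p, so it would
have to be pumpable; but pumping up (i = 2, 3, ...) produces ever longer strings, which cannot all lie in the
finite language L. So the pumping property fails for every p ≤ 2.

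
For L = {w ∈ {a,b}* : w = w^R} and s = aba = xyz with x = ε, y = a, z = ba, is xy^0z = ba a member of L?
No

xy⁰z = ε · ε · ba = ba.
ba reversed is ab ≠ ba, so it is not a palindrome and is not in L.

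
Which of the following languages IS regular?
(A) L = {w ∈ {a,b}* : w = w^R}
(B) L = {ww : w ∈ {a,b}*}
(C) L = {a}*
(C) {a}*

(C) L = {a}* is regular.

This can be recognized by a finite automaton (DFA/NFA).
Regular expressions like {a}* define regular languages.

The other choices are not regular:
- {w ∈ {a,b}* : w = w^R}: After pumping, the string is no longer symmetric
- {ww : w ∈ {a,b}*}: After pumping, the two halves no longer match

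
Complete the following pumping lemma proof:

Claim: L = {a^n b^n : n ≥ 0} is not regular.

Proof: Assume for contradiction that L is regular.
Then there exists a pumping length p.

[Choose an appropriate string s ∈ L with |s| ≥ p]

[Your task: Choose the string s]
s = a^p b^p

This string is in L (has equal a's and b's) and has length 2p ≥ p.
Any decomposition xyz with |xy| ≤ p means y consists only of a's,
so pumping will unbalance the counts.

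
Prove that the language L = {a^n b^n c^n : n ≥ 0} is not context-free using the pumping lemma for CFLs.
Assume for contradiction that L is context-free, and let p ≥ 1 be the pumping length given by the pumping lemma for CFLs.
Choose s = a^p b^p c^p. Then s ∈ L and |s| = 3p ≥ p.
By the CFL pumping lemma, s = uvxyz for some u, v, x, y, z with |vxy| ≤ p, |vy| ≥ 1, and uv^i xy^i z ∈ L for every i ≥ 0.

Because |vxy| ≤ p, the window vxy cannot contain both an a and a c: any substring of s containing both must include the entire block b^p plus at least one a and one c, so it has length ≥ p + 2 > p.
Hence at least one of the letters a, c does not occur in vy at all.

Take i = 0: the string uxz is obtained from s by deleting |vy| ≥ 1 symbols, so |uxz| = 3p − |vy| < 3p.
But the letter (a or c) that does not occur in vy still occurs exactly p times in uxz. Every string of L with exactly p copies of some letter is a^p b^p c^p, of length 3p. Since |uxz| < 3p, uxz ∉ L.

This contradicts the CFL pumping lemma, which requires uv^i xy^i z ∈ L for all i ≥ 0.
Hence L = {a^n b^n c^n : n ≥ 0} is not context-free. ∎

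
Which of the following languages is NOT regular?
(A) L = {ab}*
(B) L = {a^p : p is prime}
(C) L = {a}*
(B) {a^p : p is prime}

(B) L = {a^p : p is prime} is NOT regular.

The pumping lemma can be used to prove this:
After pumping, the length becomes composite

The other languages are regular because they can be recognized by finite automata.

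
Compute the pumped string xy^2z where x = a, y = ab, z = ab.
aababab

Given x = 'a', y = 'ab', z = 'ab' and i = 2:

xy^2z = x + y·y·...·y (2 times) + z
       = 'a' + 'ab'^2 + 'ab'
       = 'a' + 'abab' + 'ab'
       = 'aababab'

The pumped string is 'aababab' with length 7.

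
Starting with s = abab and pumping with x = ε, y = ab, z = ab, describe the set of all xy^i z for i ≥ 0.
{xy^i z : i ≥ 0} = {(ab)^(i+1) : i ≥ 0} = {ab, abab, ababab, ...}

With x = ε, y = ab, z = ab: Pumping 'ab' gives strings of alternating a's and b's.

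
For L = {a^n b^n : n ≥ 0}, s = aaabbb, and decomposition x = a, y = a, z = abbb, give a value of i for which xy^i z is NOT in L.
i = 3

xy³z = a · aaa · abbb = aaaaabbb; aaaaabbb has 5 a's and 3 b's; 5 ≠ 3, so it is not in L.
(Other choices also work, e.g. i = 0, 2; only i = 1 is guaranteed to stay in L since xy¹z = s.)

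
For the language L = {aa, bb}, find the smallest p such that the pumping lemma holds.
p = 3

For a finite language L, the pumping lemma holds vacuously if p > max|s| for s ∈ L.

The longest string in L = {aa, bb} has length 2.
If p = 3, then no string s ∈ L has |s| ≥ p, so the condition is vacuously true.

The minimum pumping length is p = 3.

Why no smaller p works: for any p ≤ 2, the longest string s ∈ L has |s| = 2 ≥ p, so it would
have to be pumpable; but pumping up (i = 2, 3, ...) produces ever longer strings, which cannot all lie in the
finite language L. So the pumping property fails for every p ≤ 2.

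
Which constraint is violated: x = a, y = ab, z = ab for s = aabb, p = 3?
Violated: xyz = s

The decomposition x = a, y = ab, z = ab for s = aabb with p = 3
violates the constraint: xyz = s

xyz = 'a' + 'ab' + 'ab' = 'aabab' ≠ 'aabb' = s. The decomposition doesn't reconstruct s.

Pumping lemma constraints:
1. xyz = s (decomposition is valid)
2. |xy| ≤ p
3. |y| > 0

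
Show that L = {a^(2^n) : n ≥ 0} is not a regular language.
Assume for contradiction that L is regular, and let p ≥ 1 be the pumping length given by the pumping lemma.
Choose s = a^(2^p). Then s ∈ L and |s| = 2^p ≥ p.
By the pumping lemma, s = xyz for some x, y, z with |xy| ≤ p, |y| ≥ 1, and xy^i z ∈ L for every i ≥ 0.
Here y = a^k for some k with 1 ≤ k ≤ |xy| ≤ p, and p < 2^p.

Take i = 2: |xy²z| = 2^p + k.
Now 2^p < 2^p + k ≤ 2^p + p < 2^p + 2^p = 2^(p+1).
So |xy²z| lies strictly between the consecutive powers of two 2^p and 2^(p+1), hence is not a power of 2, and xy²z ∉ L.

This contradicts the pumping lemma, which requires xy^i z ∈ L for all i ≥ 0.
Hence L = {a^(2^n) : n ≥ 0} is not regular. ∎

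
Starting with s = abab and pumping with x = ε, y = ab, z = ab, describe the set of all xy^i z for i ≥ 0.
{xy^i z : i ≥ 0} = {(ab)^(i+1) : i ≥ 0} = {ab, abab, ababab, ...}

With x = ε, y = ab, z = ab: Pumping 'ab' gives strings of alternating a's and b's.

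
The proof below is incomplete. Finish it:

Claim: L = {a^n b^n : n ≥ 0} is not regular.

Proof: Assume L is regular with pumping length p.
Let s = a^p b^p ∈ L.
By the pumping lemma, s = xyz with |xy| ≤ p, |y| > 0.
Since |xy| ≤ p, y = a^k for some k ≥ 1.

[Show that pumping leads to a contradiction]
Consider xy²z = a^(p+k) b^p.

Since k ≥ 1, we have p + k > p.
So xy²z has more a's than b's: (p+k) a's vs p b's.
This means xy²z ∉ L because a^n b^n requires equal counts.

This contradicts the pumping lemma which states xy²z ∈ L.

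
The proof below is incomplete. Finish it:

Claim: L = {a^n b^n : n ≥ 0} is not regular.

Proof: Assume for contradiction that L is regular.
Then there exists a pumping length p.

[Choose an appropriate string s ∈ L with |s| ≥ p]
s = a^p b^p

This string is in L (has equal a's and b's) and has length 2p ≥ p.
Any decomposition xyz with |xy| ≤ p means y consists only of a's,
so pumping will unbalance the counts.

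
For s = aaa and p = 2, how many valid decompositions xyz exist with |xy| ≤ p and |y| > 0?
3

For s = 'aaa' with pumping length p = 2:

Constraints: |xy| ≤ 2, |y| > 0

Valid decompositions (|xy| ≤ p, |y| ≥ 1):
  • x='', y='a', z='aa'
  • x='a', y='a', z='a'
  • x='', y='aa', z='a'

Total count: 3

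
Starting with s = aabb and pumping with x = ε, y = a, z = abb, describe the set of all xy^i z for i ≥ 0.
{xy^i z : i ≥ 0} = {a^(i+1) b^2 : i ≥ 0} = {abb, aabb, aaabb, ...}

With x = ε, y = a, z = abb: Starting with aabb and pumping the first 'a' (z = abb keeps the second 'a'), we get strings with i+1 a's followed by 2 b's for i = 0, 1, 2, ...; note bb is not produced because z always contributes one a.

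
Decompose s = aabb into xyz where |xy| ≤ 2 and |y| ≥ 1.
x = '', y = 'aa', z = 'bb'

For s = aabb and p = 2, one valid decomposition is:
- x = '' (length 0)
- y = 'aa' (length 2)
- z = 'bb' (length 2)

Verification:
- xyz = '' + 'aa' + 'bb' = aabb ✓
- |xy| = 2 ≤ 2 ✓
- |y| = 2 > 0 ✓

All pumping lemma constraints are satisfied.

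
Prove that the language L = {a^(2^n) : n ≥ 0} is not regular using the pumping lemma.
Assume for contradiction that L is regular, and let p ≥ 1 be the pumping length given by the pumping lemma.
Choose s = a^(2^p). Then s ∈ L and |s| = 2^p ≥ p.
By the pumping lemma, s = xyz for some x, y, z with |xy| ≤ p, |y| ≥ 1, and xy^i z ∈ L for every i ≥ 0.
Here y = a^k for some k with 1 ≤ k ≤ |xy| ≤ p, and p < 2^p.

Take i = 2: |xy²z| = 2^p + k.
Now 2^p < 2^p + k ≤ 2^p + p < 2^p + 2^p = 2^(p+1).
So |xy²z| lies strictly between the consecutive powers of two 2^p and 2^(p+1), hence is not a power of 2, and xy²z ∉ L.

This contradicts the pumping lemma, which requires xy^i z ∈ L for all i ≥ 0.
Hence L = {a^(2^n) : n ≥ 0} is not regular. ∎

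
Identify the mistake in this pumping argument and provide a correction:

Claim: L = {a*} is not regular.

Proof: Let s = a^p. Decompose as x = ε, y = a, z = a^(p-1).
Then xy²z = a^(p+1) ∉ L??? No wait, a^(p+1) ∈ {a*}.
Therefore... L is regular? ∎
Error: The proof attempts to show a*  is not regular, but a* IS regular!

Correction: a* is a regular language (recognized by a simple DFA with one accepting state and self-loop on 'a'). The pumping lemma can only prove non-regularity, not regularity. For regular languages, pumping always works.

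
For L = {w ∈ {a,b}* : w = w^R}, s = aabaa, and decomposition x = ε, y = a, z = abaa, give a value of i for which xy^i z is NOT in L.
i = 2

xy²z = ε · aa · abaa = aaabaa; aaabaa reversed is aabaaa ≠ aaabaa, so it is not a palindrome and is not in L.
(Other choices also work, e.g. i = 0, 3; only i = 1 is guaranteed to stay in L since xy¹z = s.)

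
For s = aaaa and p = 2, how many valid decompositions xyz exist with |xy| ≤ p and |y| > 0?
3

For s = 'aaaa' with pumping length p = 2:

Constraints: |xy| ≤ 2, |y| > 0

Valid decompositions (|xy| ≤ p, |y| ≥ 1):
  • x='', y='a', z='aaa'
  • x='a', y='a', z='aa'
  • x='', y='aa', z='aa'

Total count: 3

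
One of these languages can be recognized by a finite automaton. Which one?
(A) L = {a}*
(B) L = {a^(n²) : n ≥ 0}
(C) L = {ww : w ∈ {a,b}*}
(A) {a}*

(A) L = {a}* is regular.

This can be recognized by a finite automaton (DFA/NFA).
Regular expressions like {a}* define regular languages.

The other choices are not regular:
- {a^(n²) : n ≥ 0}: After pumping, length is no longer a perfect square
- {ww : w ∈ {a,b}*}: After pumping, the two halves no longer match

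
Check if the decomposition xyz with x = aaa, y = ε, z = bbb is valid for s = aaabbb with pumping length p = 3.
Violated: |y| > 0

The decomposition x = aaa, y = ε, z = bbb for s = aaabbb with p = 3
violates the constraint: |y| > 0

|y| = 0, but the pumping lemma requires |y| > 0 (y must be non-empty).

Pumping lemma constraints:
1. xyz = s (decomposition is valid)
2. |xy| ≤ p
3. |y| > 0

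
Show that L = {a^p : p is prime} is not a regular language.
Assume for contradiction that L is regular, and let p ≥ 1 be the pumping length given by the pumping lemma.
Choose a prime q with q ≥ p (one exists because there are infinitely many primes) and let s = a^q. Then s ∈ L and |s| = q ≥ p.
By the pumping lemma, s = xyz for some x, y, z with |xy| ≤ p, |y| ≥ 1, and xy^i z ∈ L for every i ≥ 0.
Here y = a^k for some k with 1 ≤ k ≤ p, and xy^i z = a^(q + (i − 1)k) for every i ≥ 0.

Take i = q + 1: |xy^(q+1) z| = q + qk = q(k + 1).
Both factors satisfy q ≥ 2 and k + 1 ≥ 2, so q(k + 1) is composite, and xy^(q+1) z ∉ L.

This contradicts the pumping lemma, which requires xy^i z ∈ L for all i ≥ 0.
Hence L = {a^p : p is prime} is not regular. ∎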